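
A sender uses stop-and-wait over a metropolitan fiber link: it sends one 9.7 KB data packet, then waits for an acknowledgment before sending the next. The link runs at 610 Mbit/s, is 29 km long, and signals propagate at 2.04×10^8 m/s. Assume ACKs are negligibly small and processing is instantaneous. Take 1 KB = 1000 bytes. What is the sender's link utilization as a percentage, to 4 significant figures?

30.91 %

t_tx = L/R = 77600/610000000 = 0.000127213 s.
t_prop = 29000/204000000 = 0.000142157 s; RTT = 0.000284314 s.
Cycle = t_tx + RTT = 0.000411527 s.
Utilization = t_tx / cycle = 0.000127213/0.000411527 = 30.91 %.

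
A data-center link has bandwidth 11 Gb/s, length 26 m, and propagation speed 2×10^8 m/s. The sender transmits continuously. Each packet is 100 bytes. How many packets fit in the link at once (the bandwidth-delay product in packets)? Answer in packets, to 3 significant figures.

Propagation delay = 26 / 200000000 = 1.3e-07 s.
BDP = R × t_prop = 11000000000 × 1.3e-07 = 1430 bits.
In packets of 800 bits: 1.79 packets.

1.79 packets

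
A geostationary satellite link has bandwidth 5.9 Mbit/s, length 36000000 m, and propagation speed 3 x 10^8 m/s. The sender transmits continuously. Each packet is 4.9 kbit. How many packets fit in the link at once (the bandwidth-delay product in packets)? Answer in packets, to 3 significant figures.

144 packets

Propagation delay = 36000000 / 300000000 = 0.12 s.
BDP = R × t_prop = 5900000 × 0.12 = 708000 bits.
In packets of 4900 bits: 144 packets.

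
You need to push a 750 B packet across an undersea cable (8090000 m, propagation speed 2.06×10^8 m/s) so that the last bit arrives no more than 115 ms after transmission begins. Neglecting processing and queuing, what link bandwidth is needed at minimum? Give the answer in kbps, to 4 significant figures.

79.23 kbps

L = 6000 bits.
Propagation delay = 8090000 / 206000000 = 39.2718 ms.
Transmission budget = 115 − 39.2718 = 75.7282 ms.
R ≥ L / t_tx = 6000 bits / 0.0757282 s = 79.23 kbps.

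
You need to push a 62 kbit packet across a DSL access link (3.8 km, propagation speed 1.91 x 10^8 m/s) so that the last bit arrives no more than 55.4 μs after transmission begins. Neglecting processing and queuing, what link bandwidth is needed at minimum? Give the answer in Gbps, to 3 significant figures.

Propagation delay = 3800 / 191000000 = 19.8953 μs.
Transmission budget = 55.4 − 19.8953 = 35.5047 μs.
R ≥ L / t_tx = 62000 bits / 3.55047e-05 s = 1.75 Gbps.

1.75 Gbps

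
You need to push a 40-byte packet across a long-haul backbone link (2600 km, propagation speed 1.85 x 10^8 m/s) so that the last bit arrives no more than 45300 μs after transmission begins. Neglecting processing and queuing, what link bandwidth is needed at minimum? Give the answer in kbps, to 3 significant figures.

10.2 kbps

L = 320 bits.
Propagation delay = 2600000 / 185000000 = 14054.1 μs.
Transmission budget = 45300 − 14054.1 = 31245.9 μs.
R ≥ L / t_tx = 320 bits / 0.0312459 s = 10.2 kbps.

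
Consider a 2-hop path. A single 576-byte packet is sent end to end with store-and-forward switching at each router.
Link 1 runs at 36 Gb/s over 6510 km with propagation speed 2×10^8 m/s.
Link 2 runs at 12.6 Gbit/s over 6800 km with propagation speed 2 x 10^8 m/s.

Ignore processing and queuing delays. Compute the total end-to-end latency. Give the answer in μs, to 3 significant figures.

66600 μs

L = 576 × 8 = 4608 bits.
Transmission delays (L/R per hop): 0.128, 0.365714 μs; sum = 0.493714 μs.
Propagation delays (d/s per hop): 32550, 34000 μs; sum = 66550 μs.
End-to-end = 66600 μs.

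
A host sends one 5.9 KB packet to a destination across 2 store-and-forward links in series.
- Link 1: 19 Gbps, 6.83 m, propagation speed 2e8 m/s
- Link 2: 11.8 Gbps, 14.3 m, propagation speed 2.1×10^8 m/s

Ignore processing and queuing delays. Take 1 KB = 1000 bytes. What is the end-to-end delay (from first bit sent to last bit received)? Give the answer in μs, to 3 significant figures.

L = 47200 bits.
Transmission delays (L/R per hop): 2.48421, 4 μs; sum = 6.48421 μs.
Propagation delays (d/s per hop): 0.03415, 0.0680952 μs; sum = 0.102245 μs.
End-to-end = 6.59 μs.

6.59 μs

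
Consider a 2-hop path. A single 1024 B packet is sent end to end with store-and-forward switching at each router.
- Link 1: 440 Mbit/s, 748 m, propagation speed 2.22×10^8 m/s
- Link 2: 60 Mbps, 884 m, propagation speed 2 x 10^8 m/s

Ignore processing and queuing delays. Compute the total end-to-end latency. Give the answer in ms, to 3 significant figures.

L = 1024 × 8 = 8192 bits.
Transmission delays (L/R per hop): 0.0186182, 0.136533 ms; sum = 0.155152 ms.
Propagation delays (d/s per hop): 0.00336937, 0.00442 ms; sum = 0.00778937 ms.
End-to-end = 0.163 ms.

0.163 ms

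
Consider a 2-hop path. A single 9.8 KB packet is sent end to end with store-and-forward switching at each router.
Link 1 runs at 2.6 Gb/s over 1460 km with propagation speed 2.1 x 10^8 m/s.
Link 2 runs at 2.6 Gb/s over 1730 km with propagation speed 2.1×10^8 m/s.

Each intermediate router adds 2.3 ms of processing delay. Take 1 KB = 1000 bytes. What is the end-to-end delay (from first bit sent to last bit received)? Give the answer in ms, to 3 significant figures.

L = 78400 bits.
Transmission delay per hop = L/R = 78400/2600000000 = 0.0301538 ms; 2 hops → 0.0603077 ms.
Propagation delays (d/s per hop): 6.95238, 8.2381 ms; sum = 15.1905 ms.
Processing at 1 router(s): 1 × 2.3 ms = 2.3 ms.
End-to-end = 17.6 ms.

17.6 ms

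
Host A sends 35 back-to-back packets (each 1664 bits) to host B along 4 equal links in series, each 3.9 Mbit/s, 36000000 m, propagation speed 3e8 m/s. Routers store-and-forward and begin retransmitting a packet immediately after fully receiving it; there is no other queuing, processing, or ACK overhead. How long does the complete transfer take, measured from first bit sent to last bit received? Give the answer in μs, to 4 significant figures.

496200 μs

Per-hop transmission t_tx = L/R = 1664/3900000 = 426.667 μs.
Per-hop propagation t_prop = 36000000/300000000 = 120000 μs.
Pipeline fill: first packet needs 4·t_tx to clear all hops; remaining 34 packets each add one t_tx.
Total = (4+35-1)·t_tx + 4·t_prop = 38·426.667 + 4·120000 = 496200 μs.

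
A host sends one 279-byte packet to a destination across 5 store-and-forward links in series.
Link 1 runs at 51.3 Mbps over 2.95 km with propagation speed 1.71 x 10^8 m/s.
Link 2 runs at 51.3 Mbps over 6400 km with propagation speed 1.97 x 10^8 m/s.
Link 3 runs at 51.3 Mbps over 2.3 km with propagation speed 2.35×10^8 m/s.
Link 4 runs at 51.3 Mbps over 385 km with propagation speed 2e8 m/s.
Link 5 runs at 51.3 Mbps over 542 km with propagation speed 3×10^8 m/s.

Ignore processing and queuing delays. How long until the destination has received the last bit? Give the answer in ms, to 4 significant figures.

L = 279 × 8 = 2232 bits.
Transmission delay per hop = L/R = 2232/51300000 = 0.0435088 ms; 5 hops → 0.217544 ms.
Propagation delays (d/s per hop): 0.0172515, 32.4873, 0.00978723, 1.925, 1.80667 ms; sum = 36.246 ms.
End-to-end = 36.46 ms.

36.46 ms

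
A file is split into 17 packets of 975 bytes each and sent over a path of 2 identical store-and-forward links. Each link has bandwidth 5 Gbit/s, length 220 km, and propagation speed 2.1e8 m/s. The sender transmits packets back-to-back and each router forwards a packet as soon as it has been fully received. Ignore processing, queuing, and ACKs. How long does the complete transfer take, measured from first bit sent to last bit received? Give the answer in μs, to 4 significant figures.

Per-hop transmission t_tx = L/R = 7800/5000000000 = 1.56 μs.
Per-hop propagation t_prop = 220000/210000000 = 1047.62 μs.
Pipeline fill: first packet needs 2·t_tx to clear all hops; remaining 16 packets each add one t_tx.
Total = (2+17-1)·t_tx + 2·t_prop = 18·1.56 + 2·1047.62 = 2123 μs.

2123 μs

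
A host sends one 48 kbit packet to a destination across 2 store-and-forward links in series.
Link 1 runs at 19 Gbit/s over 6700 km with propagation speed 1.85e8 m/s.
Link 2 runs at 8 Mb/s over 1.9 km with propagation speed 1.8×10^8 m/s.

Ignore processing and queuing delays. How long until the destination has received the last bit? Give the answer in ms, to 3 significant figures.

42.2 ms

L = 48000 bits.
Transmission delays (L/R per hop): 0.00252632, 6 ms; sum = 6.00253 ms.
Propagation delays (d/s per hop): 36.2162, 0.0105556 ms; sum = 36.2268 ms.
End-to-end = 42.2 ms.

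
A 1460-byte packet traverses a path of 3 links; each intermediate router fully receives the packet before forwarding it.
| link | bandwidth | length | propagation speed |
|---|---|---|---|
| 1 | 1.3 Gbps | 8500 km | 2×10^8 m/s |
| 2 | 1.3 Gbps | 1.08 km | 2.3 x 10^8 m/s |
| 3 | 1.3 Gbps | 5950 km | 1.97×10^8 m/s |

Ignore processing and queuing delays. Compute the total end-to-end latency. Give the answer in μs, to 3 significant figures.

72700 μs

L = 1460 × 8 = 11680 bits.
Transmission delay per hop = L/R = 11680/1300000000 = 8.98462 μs; 3 hops → 26.9538 μs.
Propagation delays (d/s per hop): 42500, 4.69565, 30203 μs; sum = 72707.7 μs.
End-to-end = 72700 μs.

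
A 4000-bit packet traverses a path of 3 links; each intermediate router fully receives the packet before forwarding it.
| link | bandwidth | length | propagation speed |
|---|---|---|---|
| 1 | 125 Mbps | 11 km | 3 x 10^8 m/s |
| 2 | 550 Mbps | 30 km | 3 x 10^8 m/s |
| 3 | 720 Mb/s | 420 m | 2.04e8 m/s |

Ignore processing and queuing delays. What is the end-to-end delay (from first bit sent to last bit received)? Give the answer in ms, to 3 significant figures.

0.184 ms

Transmission delays (L/R per hop): 0.032, 0.00727273, 0.00555556 ms; sum = 0.0448283 ms.
Propagation delays (d/s per hop): 0.0366667, 0.1, 0.00205882 ms; sum = 0.138725 ms.
End-to-end = 0.184 ms.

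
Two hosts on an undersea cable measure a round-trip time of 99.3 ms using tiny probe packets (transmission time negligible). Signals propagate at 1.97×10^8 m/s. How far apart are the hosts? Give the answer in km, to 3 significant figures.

One-way propagation = RTT/2 = 49.65 ms.
d = s × t = 197000000 × 0.04965 = 9780 km.

9780 km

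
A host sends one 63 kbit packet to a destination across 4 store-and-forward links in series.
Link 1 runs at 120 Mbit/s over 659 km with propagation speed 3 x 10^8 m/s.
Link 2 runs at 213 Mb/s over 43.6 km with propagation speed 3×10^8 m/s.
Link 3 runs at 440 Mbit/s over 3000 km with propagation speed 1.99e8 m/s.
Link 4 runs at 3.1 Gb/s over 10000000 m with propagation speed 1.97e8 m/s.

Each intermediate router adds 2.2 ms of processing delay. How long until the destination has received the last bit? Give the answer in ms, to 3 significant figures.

L = 63000 bits.
Transmission delays (L/R per hop): 0.525, 0.295775, 0.143182, 0.0203226 ms; sum = 0.984279 ms.
Propagation delays (d/s per hop): 2.19667, 0.145333, 15.0754, 50.7614 ms; sum = 68.1788 ms.
Processing at 3 router(s): 3 × 2.2 ms = 6.6 ms.
End-to-end = 75.8 ms.

75.8 ms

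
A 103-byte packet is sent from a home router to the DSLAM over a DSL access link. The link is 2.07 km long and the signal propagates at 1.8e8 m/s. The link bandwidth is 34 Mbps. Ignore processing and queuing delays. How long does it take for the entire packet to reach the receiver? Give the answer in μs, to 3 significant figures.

L = 103 × 8 = 824 bits.
Transmission delay = L/R = 824 / 34000000 = 24.2353 μs.
Propagation delay = d/s = 2070 m / 180000000 m/s = 11.5 μs.
Total = 35.7 μs.

35.7 μs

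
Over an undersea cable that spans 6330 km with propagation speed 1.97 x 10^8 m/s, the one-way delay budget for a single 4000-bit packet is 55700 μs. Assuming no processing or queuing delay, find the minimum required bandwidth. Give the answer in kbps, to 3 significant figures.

170 kbps

Propagation delay = 6330000 / 197000000 = 32132 μs.
Transmission budget = 55700 − 32132 = 23568 μs.
R ≥ L / t_tx = 4000 bits / 0.023568 s = 170 kbps.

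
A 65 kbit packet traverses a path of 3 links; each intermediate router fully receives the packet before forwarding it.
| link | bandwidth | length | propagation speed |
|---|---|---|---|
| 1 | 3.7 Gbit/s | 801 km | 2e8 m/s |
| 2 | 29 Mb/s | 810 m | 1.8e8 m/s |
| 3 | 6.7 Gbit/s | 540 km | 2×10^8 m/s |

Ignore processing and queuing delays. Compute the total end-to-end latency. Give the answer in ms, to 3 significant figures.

L = 65000 bits.
Transmission delays (L/R per hop): 0.0175676, 2.24138, 0.00970149 ms; sum = 2.26865 ms.
Propagation delays (d/s per hop): 4.005, 0.0045, 2.7 ms; sum = 6.7095 ms.
End-to-end = 8.98 ms.

8.98 ms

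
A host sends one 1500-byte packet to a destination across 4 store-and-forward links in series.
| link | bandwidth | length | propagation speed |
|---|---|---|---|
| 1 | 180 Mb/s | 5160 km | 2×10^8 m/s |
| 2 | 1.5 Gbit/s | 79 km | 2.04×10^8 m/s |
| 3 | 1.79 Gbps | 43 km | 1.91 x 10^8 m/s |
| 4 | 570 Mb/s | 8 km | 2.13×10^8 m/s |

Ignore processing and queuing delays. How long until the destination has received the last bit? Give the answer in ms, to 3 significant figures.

26.6 ms

L = 1500 × 8 = 12000 bits.
Transmission delays (L/R per hop): 0.0666667, 0.008, 0.00670391, 0.0210526 ms; sum = 0.102423 ms.
Propagation delays (d/s per hop): 25.8, 0.387255, 0.225131, 0.0375587 ms; sum = 26.4499 ms.
End-to-end = 26.6 ms.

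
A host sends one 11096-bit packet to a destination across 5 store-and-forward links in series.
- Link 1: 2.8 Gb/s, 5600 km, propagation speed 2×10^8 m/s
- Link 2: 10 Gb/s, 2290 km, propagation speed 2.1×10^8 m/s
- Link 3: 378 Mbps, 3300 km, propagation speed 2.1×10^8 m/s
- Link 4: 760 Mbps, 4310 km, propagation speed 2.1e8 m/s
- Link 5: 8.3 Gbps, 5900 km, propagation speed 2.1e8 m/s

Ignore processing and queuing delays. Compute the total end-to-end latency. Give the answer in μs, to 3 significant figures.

103000 μs

Transmission delays (L/R per hop): 3.96286, 1.1096, 29.3545, 14.6, 1.33687 μs; sum = 50.3638 μs.
Propagation delays (d/s per hop): 28000, 10904.8, 15714.3, 20523.8, 28095.2 μs; sum = 103238 μs.
End-to-end = 103000 μs.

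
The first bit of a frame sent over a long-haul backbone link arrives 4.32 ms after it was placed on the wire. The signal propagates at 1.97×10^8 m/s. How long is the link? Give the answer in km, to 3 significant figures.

d = s × t_prop = 197000000 × 0.00432 = 851 km.

851 km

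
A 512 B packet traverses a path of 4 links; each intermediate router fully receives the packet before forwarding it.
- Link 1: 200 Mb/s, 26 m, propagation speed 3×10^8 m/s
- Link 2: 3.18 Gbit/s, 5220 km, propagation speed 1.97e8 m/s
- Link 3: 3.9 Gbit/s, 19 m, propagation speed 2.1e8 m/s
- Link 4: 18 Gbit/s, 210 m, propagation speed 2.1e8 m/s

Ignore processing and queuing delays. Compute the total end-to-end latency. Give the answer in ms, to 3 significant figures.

26.5 ms

L = 512 × 8 = 4096 bits.
Transmission delays (L/R per hop): 0.02048, 0.00128805, 0.00105026, 0.000227556 ms; sum = 0.0230459 ms.
Propagation delays (d/s per hop): 8.66667e-05, 26.4975, 9.04762e-05, 0.001 ms; sum = 26.4986 ms.
End-to-end = 26.5 ms.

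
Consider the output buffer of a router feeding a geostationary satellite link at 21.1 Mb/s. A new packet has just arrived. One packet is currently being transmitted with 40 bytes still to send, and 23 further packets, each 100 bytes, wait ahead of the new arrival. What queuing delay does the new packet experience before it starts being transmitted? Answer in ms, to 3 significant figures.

0.887 ms

Each queued packet: L/R = 800/21100000 = 0.0379147 ms.
23 queued → 0.872038 ms.
Plus remaining 320 bits of current packet: 0.0151659 ms.
Queuing delay = 0.887 ms.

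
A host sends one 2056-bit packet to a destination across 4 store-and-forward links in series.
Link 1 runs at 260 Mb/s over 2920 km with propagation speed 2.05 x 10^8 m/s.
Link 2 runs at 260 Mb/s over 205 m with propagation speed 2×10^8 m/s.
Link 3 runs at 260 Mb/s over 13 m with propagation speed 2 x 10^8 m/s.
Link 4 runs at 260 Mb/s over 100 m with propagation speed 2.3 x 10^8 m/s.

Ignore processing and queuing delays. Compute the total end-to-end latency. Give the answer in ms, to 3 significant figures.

Transmission delay per hop = L/R = 2056/260000000 = 0.00790769 ms; 4 hops → 0.0316308 ms.
Propagation delays (d/s per hop): 14.2439, 0.001025, 6.5e-05, 0.000434783 ms; sum = 14.2454 ms.
End-to-end = 14.3 ms.

14.3 ms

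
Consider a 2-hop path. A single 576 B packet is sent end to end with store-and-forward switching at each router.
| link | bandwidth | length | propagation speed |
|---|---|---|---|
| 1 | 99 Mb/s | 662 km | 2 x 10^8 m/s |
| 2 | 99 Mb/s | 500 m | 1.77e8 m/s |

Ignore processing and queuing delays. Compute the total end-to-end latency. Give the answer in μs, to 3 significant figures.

3410 μs

L = 576 × 8 = 4608 bits.
Transmission delay per hop = L/R = 4608/99000000 = 46.5455 μs; 2 hops → 93.0909 μs.
Propagation delays (d/s per hop): 3310, 2.82486 μs; sum = 3312.82 μs.
End-to-end = 3410 μs.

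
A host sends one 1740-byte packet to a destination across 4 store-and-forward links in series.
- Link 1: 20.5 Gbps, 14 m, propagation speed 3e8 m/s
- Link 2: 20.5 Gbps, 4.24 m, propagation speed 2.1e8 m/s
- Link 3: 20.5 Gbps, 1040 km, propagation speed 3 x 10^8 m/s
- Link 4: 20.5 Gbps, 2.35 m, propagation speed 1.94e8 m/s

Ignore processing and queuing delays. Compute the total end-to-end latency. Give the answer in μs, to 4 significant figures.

3469 μs

L = 1740 × 8 = 13920 bits.
Transmission delay per hop = L/R = 13920/20500000000 = 0.679024 μs; 4 hops → 2.7161 μs.
Propagation delays (d/s per hop): 0.0466667, 0.0201905, 3466.67, 0.0121134 μs; sum = 3466.75 μs.
End-to-end = 3469 μs.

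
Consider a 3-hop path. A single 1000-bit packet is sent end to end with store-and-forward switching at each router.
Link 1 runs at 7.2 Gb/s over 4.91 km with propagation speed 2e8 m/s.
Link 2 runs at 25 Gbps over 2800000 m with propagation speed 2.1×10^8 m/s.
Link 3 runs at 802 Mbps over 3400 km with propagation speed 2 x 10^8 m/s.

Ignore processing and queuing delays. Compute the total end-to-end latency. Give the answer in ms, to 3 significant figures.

30.4 ms

Transmission delays (L/R per hop): 0.000138889, 4e-05, 0.00124688 ms; sum = 0.00142577 ms.
Propagation delays (d/s per hop): 0.02455, 13.3333, 17 ms; sum = 30.3579 ms.
End-to-end = 30.4 ms.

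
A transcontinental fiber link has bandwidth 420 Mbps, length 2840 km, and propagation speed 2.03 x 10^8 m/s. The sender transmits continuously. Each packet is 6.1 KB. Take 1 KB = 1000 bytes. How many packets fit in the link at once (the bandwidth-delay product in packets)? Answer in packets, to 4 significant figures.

Propagation delay = 2840000 / 2.03e+08 = 0.0139901 s.
BDP = R × t_prop = 420000000 × 0.0139901 = 5875860 bits.
In packets of 48800 bits: 120.4 packets.

120.4 packets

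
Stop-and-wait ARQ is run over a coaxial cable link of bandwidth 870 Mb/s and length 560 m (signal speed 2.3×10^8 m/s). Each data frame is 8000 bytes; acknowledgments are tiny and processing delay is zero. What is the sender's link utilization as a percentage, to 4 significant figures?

93.79 %

t_tx = L/R = 64000/870000000 = 7.35632e-05 s.
t_prop = 560/2.3e+08 = 2.43478e-06 s; RTT = 4.86957e-06 s.
Cycle = t_tx + RTT = 7.84328e-05 s.
Utilization = t_tx / cycle = 7.35632e-05/7.84328e-05 = 93.79 %.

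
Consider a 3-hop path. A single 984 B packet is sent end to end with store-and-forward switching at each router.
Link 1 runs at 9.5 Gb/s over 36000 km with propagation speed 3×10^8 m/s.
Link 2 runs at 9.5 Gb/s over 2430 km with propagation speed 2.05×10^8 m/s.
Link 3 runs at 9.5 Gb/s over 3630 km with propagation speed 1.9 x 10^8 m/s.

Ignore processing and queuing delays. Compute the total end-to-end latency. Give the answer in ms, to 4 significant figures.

151.0 ms

L = 984 × 8 = 7872 bits.
Transmission delay per hop = L/R = 7872/9500000000 = 0.000828632 ms; 3 hops → 0.00248589 ms.
Propagation delays (d/s per hop): 120, 11.8537, 19.1053 ms; sum = 150.959 ms.
End-to-end = 151.0 ms.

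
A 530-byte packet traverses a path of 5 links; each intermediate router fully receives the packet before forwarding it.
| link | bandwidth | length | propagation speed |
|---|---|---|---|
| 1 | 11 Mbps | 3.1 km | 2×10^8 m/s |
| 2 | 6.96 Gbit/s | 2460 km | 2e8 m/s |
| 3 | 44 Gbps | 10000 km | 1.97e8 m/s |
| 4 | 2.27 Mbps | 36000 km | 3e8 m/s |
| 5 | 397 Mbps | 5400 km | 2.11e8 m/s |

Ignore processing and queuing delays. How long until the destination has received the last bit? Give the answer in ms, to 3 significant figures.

211 ms

L = 530 × 8 = 4240 bits.
Transmission delays (L/R per hop): 0.385455, 0.000609195, 9.63636e-05, 1.86784, 0.0106801 ms; sum = 2.26468 ms.
Propagation delays (d/s per hop): 0.0155, 12.3, 50.7614, 120, 25.5924 ms; sum = 208.669 ms.
End-to-end = 211 ms.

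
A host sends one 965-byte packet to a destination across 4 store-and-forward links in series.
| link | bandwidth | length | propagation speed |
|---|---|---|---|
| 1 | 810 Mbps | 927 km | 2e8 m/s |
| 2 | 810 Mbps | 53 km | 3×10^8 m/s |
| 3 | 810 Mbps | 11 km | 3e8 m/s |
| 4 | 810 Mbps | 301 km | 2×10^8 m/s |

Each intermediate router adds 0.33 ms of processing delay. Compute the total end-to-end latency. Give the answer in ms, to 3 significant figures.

L = 965 × 8 = 7720 bits.
Transmission delay per hop = L/R = 7720/810000000 = 0.00953086 ms; 4 hops → 0.0381235 ms.
Propagation delays (d/s per hop): 4.635, 0.176667, 0.0366667, 1.505 ms; sum = 6.35333 ms.
Processing at 3 router(s): 3 × 0.33 ms = 0.99 ms.
End-to-end = 7.38 ms.

7.38 ms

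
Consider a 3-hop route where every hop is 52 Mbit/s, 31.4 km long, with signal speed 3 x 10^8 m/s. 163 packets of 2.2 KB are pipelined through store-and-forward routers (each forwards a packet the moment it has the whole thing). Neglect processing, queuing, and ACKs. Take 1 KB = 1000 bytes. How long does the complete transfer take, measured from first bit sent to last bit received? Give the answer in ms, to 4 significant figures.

56.16 ms

Per-hop transmission t_tx = L/R = 17600/52000000 = 0.338462 ms.
Per-hop propagation t_prop = 31400/300000000 = 0.104667 ms.
Pipeline fill: first packet needs 3·t_tx to clear all hops; remaining 162 packets each add one t_tx.
Total = (3+163-1)·t_tx + 3·t_prop = 165·0.338462 + 3·0.104667 = 56.16 ms.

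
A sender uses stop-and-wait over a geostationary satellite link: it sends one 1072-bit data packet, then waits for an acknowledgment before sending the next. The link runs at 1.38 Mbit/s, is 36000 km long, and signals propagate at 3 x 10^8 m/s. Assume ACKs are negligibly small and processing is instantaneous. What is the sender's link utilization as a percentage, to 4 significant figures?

0.3226 %

t_tx = L/R = 1072/1380000 = 0.000776812 s.
t_prop = 36000000/300000000 = 0.12 s; RTT = 0.24 s.
Cycle = t_tx + RTT = 0.240777 s.
Utilization = t_tx / cycle = 0.000776812/0.240777 = 0.3226 %.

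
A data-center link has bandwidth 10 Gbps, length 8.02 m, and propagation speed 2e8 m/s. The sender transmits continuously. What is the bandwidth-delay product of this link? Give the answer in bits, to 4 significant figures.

401.0 bits

Propagation delay = 8.02 / 200000000 = 4.01e-08 s.
BDP = R × t_prop = 10000000000 × 4.01e-08 = 401 bits.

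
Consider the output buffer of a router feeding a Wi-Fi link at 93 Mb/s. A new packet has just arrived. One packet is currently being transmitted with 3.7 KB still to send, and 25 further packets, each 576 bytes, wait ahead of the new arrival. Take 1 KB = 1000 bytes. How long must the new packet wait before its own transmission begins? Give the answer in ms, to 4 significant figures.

Each queued packet: L/R = 4608/93000000 = 0.0495484 ms.
25 queued → 1.23871 ms.
Plus remaining 29600 bits of current packet: 0.31828 ms.
Queuing delay = 1.557 ms.

1.557 ms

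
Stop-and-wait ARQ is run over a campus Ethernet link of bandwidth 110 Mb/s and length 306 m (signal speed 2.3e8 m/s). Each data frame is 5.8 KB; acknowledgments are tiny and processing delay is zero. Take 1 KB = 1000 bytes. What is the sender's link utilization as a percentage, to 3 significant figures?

t_tx = L/R = 46400/110000000 = 0.000421818 s.
t_prop = 306/2.3e+08 = 1.33043e-06 s; RTT = 2.66087e-06 s.
Cycle = t_tx + RTT = 0.000424479 s.
Utilization = t_tx / cycle = 0.000421818/0.000424479 = 99.4 %.

99.4 %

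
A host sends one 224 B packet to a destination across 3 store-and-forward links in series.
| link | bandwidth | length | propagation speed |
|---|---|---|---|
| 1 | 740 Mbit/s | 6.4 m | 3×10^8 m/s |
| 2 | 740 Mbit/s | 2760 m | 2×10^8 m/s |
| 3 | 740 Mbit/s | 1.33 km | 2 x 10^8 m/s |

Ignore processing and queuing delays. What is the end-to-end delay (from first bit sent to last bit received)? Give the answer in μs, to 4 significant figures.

L = 224 × 8 = 1792 bits.
Transmission delay per hop = L/R = 1792/740000000 = 2.42162 μs; 3 hops → 7.26486 μs.
Propagation delays (d/s per hop): 0.0213333, 13.8, 6.65 μs; sum = 20.4713 μs.
End-to-end = 27.74 μs.

27.74 μs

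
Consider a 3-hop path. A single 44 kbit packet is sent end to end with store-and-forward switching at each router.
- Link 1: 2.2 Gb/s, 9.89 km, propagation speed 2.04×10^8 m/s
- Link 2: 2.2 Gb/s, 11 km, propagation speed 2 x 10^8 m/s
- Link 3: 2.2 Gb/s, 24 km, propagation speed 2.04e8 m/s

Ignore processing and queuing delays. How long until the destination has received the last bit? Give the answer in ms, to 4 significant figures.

L = 44000 bits.
Transmission delay per hop = L/R = 44000/2200000000 = 0.02 ms; 3 hops → 0.06 ms.
Propagation delays (d/s per hop): 0.0484804, 0.055, 0.117647 ms; sum = 0.221127 ms.
End-to-end = 0.2811 ms.

0.2811 ms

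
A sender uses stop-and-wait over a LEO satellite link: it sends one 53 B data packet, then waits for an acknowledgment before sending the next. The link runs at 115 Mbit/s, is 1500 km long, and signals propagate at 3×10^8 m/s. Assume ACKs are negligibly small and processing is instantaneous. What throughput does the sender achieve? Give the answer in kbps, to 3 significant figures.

t_tx = L/R = 424/115000000 = 3.68696e-06 s.
t_prop = 1500000/300000000 = 0.005 s; RTT = 0.01 s.
Cycle = t_tx + RTT = 0.0100037 s.
Throughput = L / cycle = 424 / 0.0100037 = 42.4 kbps.

42.4 kbps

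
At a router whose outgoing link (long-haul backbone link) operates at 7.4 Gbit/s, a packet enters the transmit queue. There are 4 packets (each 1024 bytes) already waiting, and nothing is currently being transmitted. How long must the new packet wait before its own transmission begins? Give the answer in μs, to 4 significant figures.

Each queued packet: L/R = 8192/7400000000 = 1.10703 μs.
4 queued → 4.42811 μs.
Queuing delay = 4.428 μs.

4.428 μs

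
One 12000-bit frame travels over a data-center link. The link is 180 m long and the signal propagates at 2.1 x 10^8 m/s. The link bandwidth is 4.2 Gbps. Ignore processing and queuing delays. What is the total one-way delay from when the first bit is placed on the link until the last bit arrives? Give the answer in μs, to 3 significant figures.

3.71 μs

Transmission delay = L/R = 12000 / 4200000000 = 2.85714 μs.
Propagation delay = d/s = 180 m / 210000000 m/s = 0.857143 μs.
Total = 3.71 μs.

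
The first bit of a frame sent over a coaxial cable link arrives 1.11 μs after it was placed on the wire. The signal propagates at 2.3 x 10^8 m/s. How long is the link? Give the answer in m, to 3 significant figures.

d = s × t_prop = 2.3e+08 × 1.11e-06 = 255 m.

255 m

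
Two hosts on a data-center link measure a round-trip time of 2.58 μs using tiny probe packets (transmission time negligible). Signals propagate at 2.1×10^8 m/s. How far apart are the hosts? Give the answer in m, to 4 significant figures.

270.9 m

One-way propagation = RTT/2 = 1.29 μs.
d = s × t = 210000000 × 1.29e-06 = 270.9 m.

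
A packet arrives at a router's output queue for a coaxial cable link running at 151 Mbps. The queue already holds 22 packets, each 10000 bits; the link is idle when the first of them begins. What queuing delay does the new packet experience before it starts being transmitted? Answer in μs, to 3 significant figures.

1460 μs

Each queued packet: L/R = 10000/151000000 = 66.2252 μs.
22 queued → 1456.95 μs.
Queuing delay = 1460 μs.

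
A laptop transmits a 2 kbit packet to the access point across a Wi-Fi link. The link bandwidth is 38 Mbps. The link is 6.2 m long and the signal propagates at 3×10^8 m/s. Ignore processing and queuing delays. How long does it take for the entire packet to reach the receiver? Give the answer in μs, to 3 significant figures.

52.7 μs

L = 2000 bits.
Transmission delay = L/R = 2000 / 38000000 = 52.6316 μs.
Propagation delay = d/s = 6.2 m / 300000000 m/s = 0.0206667 μs.
Total = 52.7 μs.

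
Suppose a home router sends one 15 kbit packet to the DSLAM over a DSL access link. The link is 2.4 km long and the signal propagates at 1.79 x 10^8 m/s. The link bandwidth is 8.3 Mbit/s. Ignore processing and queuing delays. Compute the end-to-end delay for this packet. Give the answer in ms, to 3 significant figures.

1.82 ms

L = 15000 bits.
Transmission delay = L/R = 15000 / 8.3e+06 = 1.80723 ms.
Propagation delay = d/s = 2400 m / 179000000 m/s = 0.0134078 ms.
Total = 1.82 ms.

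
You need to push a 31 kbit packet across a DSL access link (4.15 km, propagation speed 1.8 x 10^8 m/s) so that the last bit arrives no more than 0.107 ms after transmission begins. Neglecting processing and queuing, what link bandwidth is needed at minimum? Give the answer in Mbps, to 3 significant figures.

369 Mbps

Propagation delay = 4150 / 180000000 = 0.0230556 ms.
Transmission budget = 0.107 − 0.0230556 = 0.0839444 ms.
R ≥ L / t_tx = 31000 bits / 8.39444e-05 s = 369 Mbps.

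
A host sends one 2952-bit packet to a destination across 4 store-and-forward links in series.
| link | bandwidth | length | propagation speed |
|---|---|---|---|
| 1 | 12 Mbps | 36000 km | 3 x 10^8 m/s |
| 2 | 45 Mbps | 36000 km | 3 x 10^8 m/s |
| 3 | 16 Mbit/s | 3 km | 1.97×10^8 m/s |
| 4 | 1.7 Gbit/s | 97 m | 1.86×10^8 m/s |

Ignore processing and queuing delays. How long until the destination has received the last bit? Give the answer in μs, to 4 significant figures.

240500 μs

Transmission delays (L/R per hop): 246, 65.6, 184.5, 1.73647 μs; sum = 497.836 μs.
Propagation delays (d/s per hop): 120000, 120000, 15.2284, 0.521505 μs; sum = 240016 μs.
End-to-end = 240500 μs.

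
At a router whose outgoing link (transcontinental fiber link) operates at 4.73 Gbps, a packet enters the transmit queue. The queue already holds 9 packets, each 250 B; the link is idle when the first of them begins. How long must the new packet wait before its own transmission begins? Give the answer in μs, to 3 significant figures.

3.81 μs

Each queued packet: L/R = 2000/4730000000 = 0.422833 μs.
9 queued → 3.8055 μs.
Queuing delay = 3.81 μs.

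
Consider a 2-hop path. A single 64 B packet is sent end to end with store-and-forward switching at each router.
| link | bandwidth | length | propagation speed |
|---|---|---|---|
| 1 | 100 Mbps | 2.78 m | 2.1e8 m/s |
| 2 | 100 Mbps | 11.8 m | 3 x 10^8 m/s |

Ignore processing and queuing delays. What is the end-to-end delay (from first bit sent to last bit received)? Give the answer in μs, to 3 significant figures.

L = 64 × 8 = 512 bits.
Transmission delay per hop = L/R = 512/100000000 = 5.12 μs; 2 hops → 10.24 μs.
Propagation delays (d/s per hop): 0.0132381, 0.0393333 μs; sum = 0.0525714 μs.
End-to-end = 10.3 μs.

10.3 μs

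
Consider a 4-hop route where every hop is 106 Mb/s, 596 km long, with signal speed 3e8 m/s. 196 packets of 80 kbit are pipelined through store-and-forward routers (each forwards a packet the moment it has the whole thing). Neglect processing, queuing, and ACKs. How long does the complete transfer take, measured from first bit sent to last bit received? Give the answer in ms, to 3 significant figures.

158 ms

Per-hop transmission t_tx = L/R = 80000/106000000 = 0.754717 ms.
Per-hop propagation t_prop = 596000/300000000 = 1.98667 ms.
Pipeline fill: first packet needs 4·t_tx to clear all hops; remaining 195 packets each add one t_tx.
Total = (4+196-1)·t_tx + 4·t_prop = 199·0.754717 + 4·1.98667 = 158 ms.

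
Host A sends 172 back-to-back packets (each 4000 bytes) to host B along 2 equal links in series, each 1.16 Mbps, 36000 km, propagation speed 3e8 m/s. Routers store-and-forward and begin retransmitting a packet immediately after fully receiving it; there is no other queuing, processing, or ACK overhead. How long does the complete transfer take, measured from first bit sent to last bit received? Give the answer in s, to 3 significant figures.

Per-hop transmission t_tx = L/R = 32000/1160000 = 0.0275862 s.
Per-hop propagation t_prop = 36000000/300000000 = 0.12 s.
Pipeline fill: first packet needs 2·t_tx to clear all hops; remaining 171 packets each add one t_tx.
Total = (2+172-1)·t_tx + 2·t_prop = 173·0.0275862 + 2·0.12 = 5.01 s.

5.01 s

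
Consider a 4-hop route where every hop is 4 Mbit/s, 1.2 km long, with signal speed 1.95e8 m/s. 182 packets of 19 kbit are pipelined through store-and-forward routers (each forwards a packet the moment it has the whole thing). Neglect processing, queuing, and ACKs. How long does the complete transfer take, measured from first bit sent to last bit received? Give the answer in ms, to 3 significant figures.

879 ms

Per-hop transmission t_tx = L/R = 19000/4000000 = 4.75 ms.
Per-hop propagation t_prop = 1200/195000000 = 0.00615385 ms.
Pipeline fill: first packet needs 4·t_tx to clear all hops; remaining 181 packets each add one t_tx.
Total = (4+182-1)·t_tx + 4·t_prop = 185·4.75 + 4·0.00615385 = 879 ms.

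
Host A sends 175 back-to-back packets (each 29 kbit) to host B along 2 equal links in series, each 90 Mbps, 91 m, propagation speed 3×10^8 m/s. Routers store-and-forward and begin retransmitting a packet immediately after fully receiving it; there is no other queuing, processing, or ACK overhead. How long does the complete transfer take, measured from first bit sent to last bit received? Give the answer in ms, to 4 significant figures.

56.71 ms

Per-hop transmission t_tx = L/R = 29000/90000000 = 0.322222 ms.
Per-hop propagation t_prop = 91/300000000 = 0.000303333 ms.
Pipeline fill: first packet needs 2·t_tx to clear all hops; remaining 174 packets each add one t_tx.
Total = (2+175-1)·t_tx + 2·t_prop = 176·0.322222 + 2·0.000303333 = 56.71 ms.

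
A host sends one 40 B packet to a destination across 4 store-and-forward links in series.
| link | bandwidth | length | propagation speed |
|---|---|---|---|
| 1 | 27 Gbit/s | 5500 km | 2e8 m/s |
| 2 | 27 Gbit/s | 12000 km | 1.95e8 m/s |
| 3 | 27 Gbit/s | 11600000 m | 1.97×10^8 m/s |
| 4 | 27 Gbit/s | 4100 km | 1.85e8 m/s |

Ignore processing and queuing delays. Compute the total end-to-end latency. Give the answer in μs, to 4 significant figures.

170100 μs

L = 40 × 8 = 320 bits.
Transmission delay per hop = L/R = 320/27000000000 = 0.0118519 μs; 4 hops → 0.0474074 μs.
Propagation delays (d/s per hop): 27500, 61538.5, 58883.2, 22162.2 μs; sum = 170084 μs.
End-to-end = 170100 μs.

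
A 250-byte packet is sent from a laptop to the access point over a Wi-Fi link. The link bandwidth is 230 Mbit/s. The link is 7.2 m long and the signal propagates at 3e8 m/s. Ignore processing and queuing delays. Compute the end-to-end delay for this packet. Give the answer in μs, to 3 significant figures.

L = 250 × 8 = 2000 bits.
Transmission delay = L/R = 2000 / 230000000 = 8.69565 μs.
Propagation delay = d/s = 7.2 m / 300000000 m/s = 0.024 μs.
Total = 8.72 μs.

8.72 μs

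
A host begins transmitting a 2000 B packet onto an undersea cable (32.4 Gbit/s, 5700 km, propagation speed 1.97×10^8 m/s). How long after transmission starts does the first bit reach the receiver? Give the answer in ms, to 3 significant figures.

28.9 ms

First bit experiences only propagation delay: d/s = 5700000/197000000 = 28.9 ms.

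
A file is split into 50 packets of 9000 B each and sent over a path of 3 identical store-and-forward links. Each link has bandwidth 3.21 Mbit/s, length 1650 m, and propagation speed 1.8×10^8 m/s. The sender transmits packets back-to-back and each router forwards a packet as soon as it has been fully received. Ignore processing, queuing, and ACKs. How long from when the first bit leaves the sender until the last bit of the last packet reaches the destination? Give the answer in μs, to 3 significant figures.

1170000 μs

Per-hop transmission t_tx = L/R = 72000/3210000 = 22429.9 μs.
Per-hop propagation t_prop = 1650/180000000 = 9.16667 μs.
Pipeline fill: first packet needs 3·t_tx to clear all hops; remaining 49 packets each add one t_tx.
Total = (3+50-1)·t_tx + 3·t_prop = 52·22429.9 + 3·9.16667 = 1170000 μs.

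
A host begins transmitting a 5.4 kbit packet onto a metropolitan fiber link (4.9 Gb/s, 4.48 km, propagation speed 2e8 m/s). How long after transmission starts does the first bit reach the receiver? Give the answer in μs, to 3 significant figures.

First bit experiences only propagation delay: d/s = 4480/200000000 = 22.4 μs.

22.4 μs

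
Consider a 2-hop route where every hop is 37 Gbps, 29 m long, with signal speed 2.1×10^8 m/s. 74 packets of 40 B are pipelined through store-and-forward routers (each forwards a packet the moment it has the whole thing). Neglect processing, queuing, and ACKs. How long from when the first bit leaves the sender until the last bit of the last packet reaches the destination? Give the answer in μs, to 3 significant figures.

Per-hop transmission t_tx = L/R = 320/37000000000 = 0.00864865 μs.
Per-hop propagation t_prop = 29/210000000 = 0.138095 μs.
Pipeline fill: first packet needs 2·t_tx to clear all hops; remaining 73 packets each add one t_tx.
Total = (2+74-1)·t_tx + 2·t_prop = 75·0.00864865 + 2·0.138095 = 0.925 μs.

0.925 μs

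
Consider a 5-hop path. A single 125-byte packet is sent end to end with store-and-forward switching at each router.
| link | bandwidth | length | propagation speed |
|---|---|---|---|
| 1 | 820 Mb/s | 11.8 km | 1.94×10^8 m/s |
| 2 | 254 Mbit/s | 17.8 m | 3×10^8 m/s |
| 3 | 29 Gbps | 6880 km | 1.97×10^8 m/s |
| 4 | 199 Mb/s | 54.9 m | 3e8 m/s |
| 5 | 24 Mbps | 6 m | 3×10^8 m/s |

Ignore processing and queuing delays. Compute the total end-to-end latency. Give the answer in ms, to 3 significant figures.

L = 125 × 8 = 1000 bits.
Transmission delays (L/R per hop): 0.00121951, 0.00393701, 3.44828e-05, 0.00502513, 0.0416667 ms; sum = 0.0518828 ms.
Propagation delays (d/s per hop): 0.0608247, 5.93333e-05, 34.9239, 0.000183, 2e-05 ms; sum = 34.9849 ms.
End-to-end = 35.0 ms.

35.0 ms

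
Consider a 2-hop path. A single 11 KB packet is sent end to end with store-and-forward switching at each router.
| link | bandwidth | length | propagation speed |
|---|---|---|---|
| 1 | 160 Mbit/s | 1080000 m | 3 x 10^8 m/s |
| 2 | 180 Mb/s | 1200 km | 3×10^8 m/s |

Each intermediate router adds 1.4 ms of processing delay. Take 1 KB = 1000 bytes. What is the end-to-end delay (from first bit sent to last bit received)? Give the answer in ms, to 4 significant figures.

10.04 ms

L = 88000 bits.
Transmission delays (L/R per hop): 0.55, 0.488889 ms; sum = 1.03889 ms.
Propagation delays (d/s per hop): 3.6, 4 ms; sum = 7.6 ms.
Processing at 1 router(s): 1 × 1.4 ms = 1.4 ms.
End-to-end = 10.04 ms.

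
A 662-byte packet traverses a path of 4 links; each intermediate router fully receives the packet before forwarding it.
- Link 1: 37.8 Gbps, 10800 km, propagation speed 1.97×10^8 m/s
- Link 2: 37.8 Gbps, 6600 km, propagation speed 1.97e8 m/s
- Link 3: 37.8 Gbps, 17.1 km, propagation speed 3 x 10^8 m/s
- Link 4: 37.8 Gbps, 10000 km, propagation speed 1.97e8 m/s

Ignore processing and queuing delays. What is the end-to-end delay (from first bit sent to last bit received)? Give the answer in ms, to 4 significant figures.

L = 662 × 8 = 5296 bits.
Transmission delay per hop = L/R = 5296/37800000000 = 0.000140106 ms; 4 hops → 0.000560423 ms.
Propagation delays (d/s per hop): 54.8223, 33.5025, 0.057, 50.7614 ms; sum = 139.143 ms.
End-to-end = 139.1 ms.

139.1 ms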